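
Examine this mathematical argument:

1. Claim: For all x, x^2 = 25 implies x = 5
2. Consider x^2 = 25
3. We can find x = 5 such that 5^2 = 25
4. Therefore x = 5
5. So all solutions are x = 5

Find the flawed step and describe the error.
Step 4: Therefore x = 5

Step 4 incorrectly concludes that x = 5 is the only solution. The proof shows that x = 5 is A solution (existence), but does not show it is the ONLY solution (uniqueness). In fact, x = -5 is also a solution since (-5)^2 = 25. Finding one solution doesn't prove there are no others.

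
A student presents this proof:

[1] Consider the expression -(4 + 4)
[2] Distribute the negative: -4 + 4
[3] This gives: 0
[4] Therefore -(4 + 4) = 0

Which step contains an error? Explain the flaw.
Step 2: Distribute the negative: -4 + 4

Step 2 incorrectly distributes the negative sign. The correct distribution is -(4 + 4) = -4 - 4 = -8. The negative must be applied to both terms, not just the first. The error treats -(4 + 4) as -4 + 4, which equals 0 instead of -8.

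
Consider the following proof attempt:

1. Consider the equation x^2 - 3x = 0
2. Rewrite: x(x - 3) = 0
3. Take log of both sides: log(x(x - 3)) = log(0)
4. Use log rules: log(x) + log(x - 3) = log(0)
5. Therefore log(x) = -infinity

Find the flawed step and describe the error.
Step 3: Take log of both sides: log(x(x - 3)) = log(0)

Step 3 takes the logarithm of both sides, resulting in log(0) on the right side. The logarithm is only defined for positive numbers; log(0) is undefined (approaches negative infinity). This operation is invalid.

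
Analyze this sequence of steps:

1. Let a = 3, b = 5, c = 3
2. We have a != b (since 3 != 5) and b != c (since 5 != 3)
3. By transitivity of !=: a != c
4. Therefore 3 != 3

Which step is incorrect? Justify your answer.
Step 3: By transitivity of !=: a != c

Step 3 incorrectly applies transitivity to the '!=' relation. Transitivity states: if a R b and b R c, then a R c. However, '!=' is not transitive. Counterexample: 3 != 5 and 5 != 3, but 3 = 3 (both equal 3). Transitivity holds for relations like <, <=, =, but not for !=.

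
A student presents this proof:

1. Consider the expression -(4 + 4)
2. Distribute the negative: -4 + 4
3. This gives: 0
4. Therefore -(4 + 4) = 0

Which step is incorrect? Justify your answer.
Step 2: Distribute the negative: -4 + 4

Step 2 incorrectly distributes the negative sign. The correct distribution is -(4 + 4) = -4 - 4 = -8. The negative must be applied to both terms, not just the first. The error treats -(4 + 4) as -4 + 4, which equals 0 instead of -8.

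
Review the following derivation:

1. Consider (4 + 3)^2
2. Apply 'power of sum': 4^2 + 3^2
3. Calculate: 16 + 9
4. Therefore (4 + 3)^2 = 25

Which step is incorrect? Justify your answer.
Step 2: Apply 'power of sum': 4^2 + 3^2

Step 2 incorrectly applies a non-existent rule '(a+b)^n = a^n + b^n'. This is false in general. The correct expansion uses the binomial theorem. The actual value is (4 + 3)^2 = 7^2 = 49, not 25.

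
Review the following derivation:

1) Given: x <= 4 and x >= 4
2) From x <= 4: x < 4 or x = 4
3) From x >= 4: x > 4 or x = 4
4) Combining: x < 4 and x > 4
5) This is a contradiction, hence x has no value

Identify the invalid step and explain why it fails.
Step 4: Combining: x < 4 and x > 4

Step 4 incorrectly combines the conditions. From x <= 4 and x >= 4, the intersection is x = 4. The error treats the 'or' cases as 'and' requirements. The correct conclusion is that x = 4 is the unique solution, not that no solution exists.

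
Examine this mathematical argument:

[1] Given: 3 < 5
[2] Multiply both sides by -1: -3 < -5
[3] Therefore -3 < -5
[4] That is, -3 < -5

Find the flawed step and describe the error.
Step 2: Multiply both sides by -1: -3 < -5

Step 2 multiplies both sides by -1 but fails to reverse the inequality sign. When multiplying (or dividing) an inequality by a negative number, the direction must be reversed. Since 3 < 5, we should get -3 > -5, i.e., -3 > -5.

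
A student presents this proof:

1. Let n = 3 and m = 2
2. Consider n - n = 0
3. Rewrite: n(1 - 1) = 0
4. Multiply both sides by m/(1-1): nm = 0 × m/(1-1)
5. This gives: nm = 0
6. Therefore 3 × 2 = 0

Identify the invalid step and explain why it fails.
Step 4: Multiply both sides by m/(1-1): nm = 0 × m/(1-1)

Step 4 multiplies both sides by m/(1-1). However, 1-1 = 0, so this is multiplication by m/0, which is undefined. We cannot multiply by an undefined expression.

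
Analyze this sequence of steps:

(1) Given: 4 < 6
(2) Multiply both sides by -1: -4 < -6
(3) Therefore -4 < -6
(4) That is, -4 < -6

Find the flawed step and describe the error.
Step 2: Multiply both sides by -1: -4 < -6

Step 2 multiplies both sides by -1 but fails to reverse the inequality sign. When multiplying (or dividing) an inequality by a negative number, the direction must be reversed. Since 4 < 6, we should get -4 > -6, i.e., -4 > -6.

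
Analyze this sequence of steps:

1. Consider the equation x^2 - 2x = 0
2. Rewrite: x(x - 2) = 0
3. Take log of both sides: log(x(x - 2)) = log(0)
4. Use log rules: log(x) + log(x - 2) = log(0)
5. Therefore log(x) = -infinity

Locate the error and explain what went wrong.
Step 3: Take log of both sides: log(x(x - 2)) = log(0)

Step 3 takes the logarithm of both sides, resulting in log(0) on the right side. The logarithm is only defined for positive numbers; log(0) is undefined (approaches negative infinity). This operation is invalid.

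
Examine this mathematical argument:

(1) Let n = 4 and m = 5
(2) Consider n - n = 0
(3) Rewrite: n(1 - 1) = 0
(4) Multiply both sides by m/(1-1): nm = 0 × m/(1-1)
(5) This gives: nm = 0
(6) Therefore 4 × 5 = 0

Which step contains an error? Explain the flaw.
Step 4: Multiply both sides by m/(1-1): nm = 0 × m/(1-1)

Step 4 multiplies both sides by m/(1-1). However, 1-1 = 0, so this is multiplication by m/0, which is undefined. We cannot multiply by an undefined expression.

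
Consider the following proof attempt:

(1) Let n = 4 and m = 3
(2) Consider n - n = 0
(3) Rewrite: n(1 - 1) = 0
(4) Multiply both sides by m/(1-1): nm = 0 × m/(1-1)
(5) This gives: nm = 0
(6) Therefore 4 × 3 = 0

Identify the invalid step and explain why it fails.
Step 4: Multiply both sides by m/(1-1): nm = 0 × m/(1-1)

Step 4 multiplies both sides by m/(1-1). However, 1-1 = 0, so this is multiplication by m/0, which is undefined. We cannot multiply by an undefined expression.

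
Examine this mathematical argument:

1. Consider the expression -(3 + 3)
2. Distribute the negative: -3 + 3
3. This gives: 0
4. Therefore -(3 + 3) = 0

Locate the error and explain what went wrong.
Step 2: Distribute the negative: -3 + 3

Step 2 incorrectly distributes the negative sign. The correct distribution is -(3 + 3) = -3 - 3 = -6. The negative must be applied to both terms, not just the first. The error treats -(3 + 3) as -3 + 3, which equals 0 instead of -6.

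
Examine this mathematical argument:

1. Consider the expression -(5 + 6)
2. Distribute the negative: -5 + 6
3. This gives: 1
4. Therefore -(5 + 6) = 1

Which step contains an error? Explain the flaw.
Step 2: Distribute the negative: -5 + 6

Step 2 incorrectly distributes the negative sign. The correct distribution is -(5 + 6) = -5 - 6 = -11. The negative must be applied to both terms, not just the first. The error treats -(5 + 6) as -5 + 6, which equals 1 instead of -11.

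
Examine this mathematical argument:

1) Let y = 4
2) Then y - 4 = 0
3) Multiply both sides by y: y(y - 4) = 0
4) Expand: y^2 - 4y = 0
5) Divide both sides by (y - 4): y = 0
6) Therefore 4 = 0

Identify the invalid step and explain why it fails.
Step 5: Divide both sides by (y - 4): y = 0

Step 5 divides both sides by (y - 4). However, since y = 4, we have (y - 4) = 0. Division by zero is undefined, making this step invalid.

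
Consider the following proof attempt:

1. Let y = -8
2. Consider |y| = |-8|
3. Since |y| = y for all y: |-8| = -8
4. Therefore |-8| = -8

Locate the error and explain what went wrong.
Step 3: Since |y| = y for all y: |-8| = -8

Step 3 incorrectly states that |y| = y for all y. The correct definition is |y| = y when y >= 0, and |y| = -y when y < 0. Since -8 < 0, we have |-8| = -(-8) = 8, not -8.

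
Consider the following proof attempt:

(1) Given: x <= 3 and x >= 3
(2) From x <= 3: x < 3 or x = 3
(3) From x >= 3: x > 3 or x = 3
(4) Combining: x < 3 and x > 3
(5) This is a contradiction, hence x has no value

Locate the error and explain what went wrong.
Step 4: Combining: x < 3 and x > 3

Step 4 incorrectly combines the conditions. From x <= 3 and x >= 3, the intersection is x = 3. The error treats the 'or' cases as 'and' requirements. The correct conclusion is that x = 3 is the unique solution, not that no solution exists.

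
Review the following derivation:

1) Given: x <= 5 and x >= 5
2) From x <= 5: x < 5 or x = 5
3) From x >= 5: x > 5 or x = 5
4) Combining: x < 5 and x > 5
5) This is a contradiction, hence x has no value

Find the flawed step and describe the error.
Step 4: Combining: x < 5 and x > 5

Step 4 incorrectly combines the conditions. From x <= 5 and x >= 5, the intersection is x = 5. The error treats the 'or' cases as 'and' requirements. The correct conclusion is that x = 5 is the unique solution, not that no solution exists.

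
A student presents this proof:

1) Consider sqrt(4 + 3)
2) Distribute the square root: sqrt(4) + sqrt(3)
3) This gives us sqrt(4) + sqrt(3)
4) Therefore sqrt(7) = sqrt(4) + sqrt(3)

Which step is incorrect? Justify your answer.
Step 2: Distribute the square root: sqrt(4) + sqrt(3)

Step 2 incorrectly 'distributes' the square root over addition. The square root function does not distribute: sqrt(a + b) ≠ sqrt(a) + sqrt(b). In fact, sqrt(4 + 3) = sqrt(7) ≈ 2.6458, while sqrt(4) + sqrt(3) ≈ 3.7321.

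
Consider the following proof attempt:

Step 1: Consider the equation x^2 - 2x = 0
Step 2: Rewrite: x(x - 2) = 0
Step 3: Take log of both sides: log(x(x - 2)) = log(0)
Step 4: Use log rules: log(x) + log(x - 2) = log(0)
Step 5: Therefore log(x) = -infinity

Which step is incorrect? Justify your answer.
Step 3: Take log of both sides: log(x(x - 2)) = log(0)

Step 3 takes the logarithm of both sides, resulting in log(0) on the right side. The logarithm is only defined for positive numbers; log(0) is undefined (approaches negative infinity). This operation is invalid.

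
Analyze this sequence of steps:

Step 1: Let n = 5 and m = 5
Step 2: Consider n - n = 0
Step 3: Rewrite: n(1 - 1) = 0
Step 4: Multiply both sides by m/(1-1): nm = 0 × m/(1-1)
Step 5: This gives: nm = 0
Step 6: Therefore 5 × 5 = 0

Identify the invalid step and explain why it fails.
Step 4: Multiply both sides by m/(1-1): nm = 0 × m/(1-1)

Step 4 multiplies both sides by m/(1-1). However, 1-1 = 0, so this is multiplication by m/0, which is undefined. We cannot multiply by an undefined expression.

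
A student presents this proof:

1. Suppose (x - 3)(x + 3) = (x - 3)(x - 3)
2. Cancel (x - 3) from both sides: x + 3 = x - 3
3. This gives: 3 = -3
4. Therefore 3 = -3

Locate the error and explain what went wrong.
Step 2: Cancel (x - 3) from both sides: x + 3 = x - 3

Step 2 cancels (x - 3) from both sides. This is only valid if (x - 3) ≠ 0, i.e., x ≠ 3. When x = 3, both sides equal zero regardless of the other factors. The correct approach requires considering x = 3 as a separate case.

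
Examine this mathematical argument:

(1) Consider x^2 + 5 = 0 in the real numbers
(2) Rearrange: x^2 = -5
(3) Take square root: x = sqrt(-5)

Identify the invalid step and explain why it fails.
Step 3: Take square root: x = sqrt(-5)

Step 3 takes the square root of -5, which is negative. In the real number system, the square root of a negative number is undefined. The equation x^2 + 5 = 0 has no real solutions. Square roots of negative numbers only exist in the complex numbers.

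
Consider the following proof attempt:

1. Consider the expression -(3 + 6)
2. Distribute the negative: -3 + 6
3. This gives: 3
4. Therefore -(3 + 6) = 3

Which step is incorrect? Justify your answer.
Step 2: Distribute the negative: -3 + 6

Step 2 incorrectly distributes the negative sign. The correct distribution is -(3 + 6) = -3 - 6 = -9. The negative must be applied to both terms, not just the first. The error treats -(3 + 6) as -3 + 6, which equals 3 instead of -9.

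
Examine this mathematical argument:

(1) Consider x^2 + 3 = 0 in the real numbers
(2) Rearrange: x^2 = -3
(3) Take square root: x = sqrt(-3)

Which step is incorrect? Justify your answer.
Step 3: Take square root: x = sqrt(-3)

Step 3 takes the square root of -3, which is negative. In the real number system, the square root of a negative number is undefined. The equation x^2 + 3 = 0 has no real solutions. Square roots of negative numbers only exist in the complex numbers.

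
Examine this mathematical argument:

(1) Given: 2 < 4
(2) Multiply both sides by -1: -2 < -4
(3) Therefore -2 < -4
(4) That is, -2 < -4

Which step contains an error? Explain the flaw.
Step 2: Multiply both sides by -1: -2 < -4

Step 2 multiplies both sides by -1 but fails to reverse the inequality sign. When multiplying (or dividing) an inequality by a negative number, the direction must be reversed. Since 2 < 4, we should get -2 > -4, i.e., -2 > -4.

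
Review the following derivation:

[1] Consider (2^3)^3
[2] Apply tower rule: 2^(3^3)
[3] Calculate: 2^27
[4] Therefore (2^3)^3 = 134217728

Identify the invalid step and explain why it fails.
Step 2: Apply tower rule: 2^(3^3)

Step 2 incorrectly states that (a^b)^c = a^(b^c). The correct rule is (a^b)^c = a^(b×c). The actual value is (2^3)^3 = 2^9 = 512, not 2^27 = 134217728.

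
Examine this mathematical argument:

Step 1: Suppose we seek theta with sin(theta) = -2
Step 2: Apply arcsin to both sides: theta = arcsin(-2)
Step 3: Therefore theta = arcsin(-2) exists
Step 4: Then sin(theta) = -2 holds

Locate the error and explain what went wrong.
Step 2: Apply arcsin to both sides: theta = arcsin(-2)

Step 2 applies arcsin to -2. However, arcsin(x) is only defined for x in [-1, 1] because sin(theta) can only produce values in that range. Since |-2| > 1, arcsin(-2) is undefined. There is no angle whose sine equals -2.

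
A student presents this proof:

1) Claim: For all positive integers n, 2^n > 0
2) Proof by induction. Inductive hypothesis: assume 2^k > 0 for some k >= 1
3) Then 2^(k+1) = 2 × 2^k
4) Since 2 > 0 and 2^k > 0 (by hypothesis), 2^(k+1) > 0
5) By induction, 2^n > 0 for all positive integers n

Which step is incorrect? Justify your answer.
Step 5: By induction, 2^n > 0 for all positive integers n

Step 5 concludes the proof by induction, but no base case was ever established. A valid induction proof requires: (1) a base case proving 2^1 > 0, and (2) an inductive step showing IF 2^k > 0 THEN 2^(k+1) > 0. Steps 2-4 correctly establish the inductive step, but without the base case the conclusion in step 5 does not follow.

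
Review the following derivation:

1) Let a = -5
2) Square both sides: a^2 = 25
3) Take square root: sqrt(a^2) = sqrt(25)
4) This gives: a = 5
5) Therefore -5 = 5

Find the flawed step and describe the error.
Step 4: This gives: a = 5

Step 4 incorrectly states that sqrt(a^2) = a. The correct identity is sqrt(a^2) = |a|. Since a = -5 < 0, we have sqrt(a^2) = |-5| = 5, not a = -5.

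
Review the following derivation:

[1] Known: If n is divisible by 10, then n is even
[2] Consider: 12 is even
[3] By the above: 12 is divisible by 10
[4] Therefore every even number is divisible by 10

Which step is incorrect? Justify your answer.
Step 3: By the above: 12 is divisible by 10

Step 3 commits the fallacy of affirming the consequent. The known fact 'divisible by 10 → even' does NOT imply 'even → divisible by 10'. That would be the converse, which is false. For example, 12 is even but 12 ÷ 10 = 1.20, which is not an integer.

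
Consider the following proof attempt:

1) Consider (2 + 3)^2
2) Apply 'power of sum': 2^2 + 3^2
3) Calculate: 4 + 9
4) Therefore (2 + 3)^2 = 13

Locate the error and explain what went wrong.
Step 2: Apply 'power of sum': 2^2 + 3^2

Step 2 incorrectly applies a non-existent rule '(a+b)^n = a^n + b^n'. This is false in general. The correct expansion uses the binomial theorem. The actual value is (2 + 3)^2 = 5^2 = 25, not 13.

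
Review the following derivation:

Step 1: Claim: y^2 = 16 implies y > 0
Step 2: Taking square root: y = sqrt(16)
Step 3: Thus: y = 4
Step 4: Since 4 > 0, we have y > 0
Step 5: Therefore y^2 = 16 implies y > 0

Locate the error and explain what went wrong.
Step 2: Taking square root: y = sqrt(16)

Step 2 takes the square root and assumes the positive root only. The equation y^2 = 16 actually has two solutions: y = 4 and y = -4. The proof silently assumes y > 0 without justification, then uses this assumption to conclude y > 0, which is circular. The counterexample y = -4 shows the claim is false.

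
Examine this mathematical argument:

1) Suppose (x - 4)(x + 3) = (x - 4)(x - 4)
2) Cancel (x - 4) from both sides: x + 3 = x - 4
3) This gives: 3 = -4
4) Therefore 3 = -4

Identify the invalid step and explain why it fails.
Step 2: Cancel (x - 4) from both sides: x + 3 = x - 4

Step 2 cancels (x - 4) from both sides. This is only valid if (x - 4) ≠ 0, i.e., x ≠ 4. When x = 4, both sides equal zero regardless of the other factors. The correct approach requires considering x = 4 as a separate case.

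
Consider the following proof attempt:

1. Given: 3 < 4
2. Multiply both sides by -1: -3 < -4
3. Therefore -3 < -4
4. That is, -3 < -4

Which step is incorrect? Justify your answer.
Step 2: Multiply both sides by -1: -3 < -4

Step 2 multiplies both sides by -1 but fails to reverse the inequality sign. When multiplying (or dividing) an inequality by a negative number, the direction must be reversed. Since 3 < 4, we should get -3 > -4, i.e., -3 > -4.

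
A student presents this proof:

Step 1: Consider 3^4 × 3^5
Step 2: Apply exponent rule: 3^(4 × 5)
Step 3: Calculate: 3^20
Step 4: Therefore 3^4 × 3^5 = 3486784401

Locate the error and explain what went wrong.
Step 2: Apply exponent rule: 3^(4 × 5)

Step 2 incorrectly states that a^b × a^c = a^(b×c). The correct rule is a^b × a^c = a^(b+c). The actual value is 3^4 × 3^5 = 3^9 = 19683, not 3^20 = 3486784401.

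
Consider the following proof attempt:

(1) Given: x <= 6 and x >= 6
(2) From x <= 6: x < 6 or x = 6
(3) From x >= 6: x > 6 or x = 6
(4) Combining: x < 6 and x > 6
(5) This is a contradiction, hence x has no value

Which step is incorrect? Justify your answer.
Step 4: Combining: x < 6 and x > 6

Step 4 incorrectly combines the conditions. From x <= 6 and x >= 6, the intersection is x = 6. The error treats the 'or' cases as 'and' requirements. The correct conclusion is that x = 6 is the unique solution, not that no solution exists.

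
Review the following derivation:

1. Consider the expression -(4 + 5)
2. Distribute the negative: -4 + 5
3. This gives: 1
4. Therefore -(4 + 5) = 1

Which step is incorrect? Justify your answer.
Step 2: Distribute the negative: -4 + 5

Step 2 incorrectly distributes the negative sign. The correct distribution is -(4 + 5) = -4 - 5 = -9. The negative must be applied to both terms, not just the first. The error treats -(4 + 5) as -4 + 5, which equals 1 instead of -9.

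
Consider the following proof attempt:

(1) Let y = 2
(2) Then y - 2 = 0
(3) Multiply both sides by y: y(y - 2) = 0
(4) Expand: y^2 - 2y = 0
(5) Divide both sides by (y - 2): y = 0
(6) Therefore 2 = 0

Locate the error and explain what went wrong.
Step 5: Divide both sides by (y - 2): y = 0

Step 5 divides both sides by (y - 2). However, since y = 2, we have (y - 2) = 0. Division by zero is undefined, making this step invalid.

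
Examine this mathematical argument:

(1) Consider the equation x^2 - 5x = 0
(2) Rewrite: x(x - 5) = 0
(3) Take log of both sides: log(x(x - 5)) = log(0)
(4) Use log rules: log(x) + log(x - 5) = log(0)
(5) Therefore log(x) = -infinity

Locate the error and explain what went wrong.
Step 3: Take log of both sides: log(x(x - 5)) = log(0)

Step 3 takes the logarithm of both sides, resulting in log(0) on the right side. The logarithm is only defined for positive numbers; log(0) is undefined (approaches negative infinity). This operation is invalid.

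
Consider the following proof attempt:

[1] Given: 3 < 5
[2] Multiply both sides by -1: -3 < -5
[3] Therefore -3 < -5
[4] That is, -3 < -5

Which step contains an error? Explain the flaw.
Step 2: Multiply both sides by -1: -3 < -5

Step 2 multiplies both sides by -1 but fails to reverse the inequality sign. When multiplying (or dividing) an inequality by a negative number, the direction must be reversed. Since 3 < 5, we should get -3 > -5, i.e., -3 > -5.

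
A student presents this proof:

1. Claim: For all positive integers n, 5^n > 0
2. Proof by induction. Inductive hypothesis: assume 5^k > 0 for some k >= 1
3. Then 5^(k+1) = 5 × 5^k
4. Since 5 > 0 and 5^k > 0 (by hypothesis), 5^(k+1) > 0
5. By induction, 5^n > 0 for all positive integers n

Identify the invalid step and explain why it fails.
Step 5: By induction, 5^n > 0 for all positive integers n

Step 5 concludes the proof by induction, but no base case was ever established. A valid induction proof requires: (1) a base case proving 5^1 > 0, and (2) an inductive step showing IF 5^k > 0 THEN 5^(k+1) > 0. Steps 2-4 correctly establish the inductive step, but without the base case the conclusion in step 5 does not follow.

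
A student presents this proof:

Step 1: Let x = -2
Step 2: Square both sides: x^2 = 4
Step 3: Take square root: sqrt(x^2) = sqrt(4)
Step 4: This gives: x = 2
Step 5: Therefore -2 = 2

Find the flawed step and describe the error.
Step 4: This gives: x = 2

Step 4 incorrectly states that sqrt(x^2) = x. The correct identity is sqrt(x^2) = |x|. Since x = -2 < 0, we have sqrt(x^2) = |-2| = 2, not x = -2.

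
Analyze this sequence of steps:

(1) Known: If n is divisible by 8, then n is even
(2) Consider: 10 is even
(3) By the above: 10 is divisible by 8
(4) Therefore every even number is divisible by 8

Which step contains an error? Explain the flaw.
Step 3: By the above: 10 is divisible by 8

Step 3 commits the fallacy of affirming the consequent. The known fact 'divisible by 8 → even' does NOT imply 'even → divisible by 8'. That would be the converse, which is false. For example, 10 is even but 10 ÷ 8 = 1.25, which is not an integer.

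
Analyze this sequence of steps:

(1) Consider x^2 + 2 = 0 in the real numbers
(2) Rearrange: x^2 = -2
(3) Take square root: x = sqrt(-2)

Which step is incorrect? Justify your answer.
Step 3: Take square root: x = sqrt(-2)

Step 3 takes the square root of -2, which is negative. In the real number system, the square root of a negative number is undefined. The equation x^2 + 2 = 0 has no real solutions. Square roots of negative numbers only exist in the complex numbers.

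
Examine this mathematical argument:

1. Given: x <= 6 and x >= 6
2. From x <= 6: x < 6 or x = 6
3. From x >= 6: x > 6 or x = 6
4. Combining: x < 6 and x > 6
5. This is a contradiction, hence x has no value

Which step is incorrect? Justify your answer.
Step 4: Combining: x < 6 and x > 6

Step 4 incorrectly combines the conditions. From x <= 6 and x >= 6, the intersection is x = 6. The error treats the 'or' cases as 'and' requirements. The correct conclusion is that x = 6 is the unique solution, not that no solution exists.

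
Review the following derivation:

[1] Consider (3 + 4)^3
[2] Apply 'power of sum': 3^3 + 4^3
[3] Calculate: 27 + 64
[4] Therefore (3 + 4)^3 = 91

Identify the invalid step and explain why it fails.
Step 2: Apply 'power of sum': 3^3 + 4^3

Step 2 incorrectly applies a non-existent rule '(a+b)^n = a^n + b^n'. This is false in general. The correct expansion uses the binomial theorem. The actual value is (3 + 4)^3 = 7^3 = 343, not 91.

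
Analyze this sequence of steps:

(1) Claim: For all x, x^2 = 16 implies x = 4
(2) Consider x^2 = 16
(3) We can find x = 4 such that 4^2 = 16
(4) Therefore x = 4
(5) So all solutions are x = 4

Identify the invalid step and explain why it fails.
Step 4: Therefore x = 4

Step 4 incorrectly concludes that x = 4 is the only solution. The proof shows that x = 4 is A solution (existence), but does not show it is the ONLY solution (uniqueness). In fact, x = -4 is also a solution since (-4)^2 = 16. Finding one solution doesn't prove there are no others.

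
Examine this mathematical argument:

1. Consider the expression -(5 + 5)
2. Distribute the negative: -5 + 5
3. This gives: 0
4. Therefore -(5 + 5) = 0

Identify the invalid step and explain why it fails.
Step 2: Distribute the negative: -5 + 5

Step 2 incorrectly distributes the negative sign. The correct distribution is -(5 + 5) = -5 - 5 = -10. The negative must be applied to both terms, not just the first. The error treats -(5 + 5) as -5 + 5, which equals 0 instead of -10.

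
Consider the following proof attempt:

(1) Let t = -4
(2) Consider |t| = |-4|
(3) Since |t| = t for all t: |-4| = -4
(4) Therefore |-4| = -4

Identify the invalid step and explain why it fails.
Step 3: Since |t| = t for all t: |-4| = -4

Step 3 incorrectly states that |t| = t for all t. The correct definition is |t| = t when t >= 0, and |t| = -t when t < 0. Since -4 < 0, we have |-4| = -(-4) = 4, not -4.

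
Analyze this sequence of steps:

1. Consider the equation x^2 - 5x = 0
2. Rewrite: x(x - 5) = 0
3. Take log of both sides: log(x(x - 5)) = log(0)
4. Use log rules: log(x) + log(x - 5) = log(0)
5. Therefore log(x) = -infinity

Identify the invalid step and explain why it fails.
Step 3: Take log of both sides: log(x(x - 5)) = log(0)

Step 3 takes the logarithm of both sides, resulting in log(0) on the right side. The logarithm is only defined for positive numbers; log(0) is undefined (approaches negative infinity). This operation is invalid.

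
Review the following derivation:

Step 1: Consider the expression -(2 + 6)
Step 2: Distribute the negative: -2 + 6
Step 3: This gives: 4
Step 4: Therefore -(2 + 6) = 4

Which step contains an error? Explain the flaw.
Step 2: Distribute the negative: -2 + 6

Step 2 incorrectly distributes the negative sign. The correct distribution is -(2 + 6) = -2 - 6 = -8. The negative must be applied to both terms, not just the first. The error treats -(2 + 6) as -2 + 6, which equals 4 instead of -8.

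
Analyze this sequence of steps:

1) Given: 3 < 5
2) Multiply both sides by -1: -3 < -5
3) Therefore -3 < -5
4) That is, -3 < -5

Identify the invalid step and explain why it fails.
Step 2: Multiply both sides by -1: -3 < -5

Step 2 multiplies both sides by -1 but fails to reverse the inequality sign. When multiplying (or dividing) an inequality by a negative number, the direction must be reversed. Since 3 < 5, we should get -3 > -5, i.e., -3 > -5.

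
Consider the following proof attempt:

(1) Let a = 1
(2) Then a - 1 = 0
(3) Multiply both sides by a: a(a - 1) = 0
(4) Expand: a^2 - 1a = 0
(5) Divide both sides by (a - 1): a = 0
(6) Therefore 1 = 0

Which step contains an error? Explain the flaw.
Step 5: Divide both sides by (a - 1): a = 0

Step 5 divides both sides by (a - 1). However, since a = 1, we have (a - 1) = 0. Division by zero is undefined, making this step invalid.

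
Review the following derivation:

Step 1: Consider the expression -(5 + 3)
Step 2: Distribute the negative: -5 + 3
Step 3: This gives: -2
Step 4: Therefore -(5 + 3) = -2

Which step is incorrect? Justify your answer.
Step 2: Distribute the negative: -5 + 3

Step 2 incorrectly distributes the negative sign. The correct distribution is -(5 + 3) = -5 - 3 = -8. The negative must be applied to both terms, not just the first. The error treats -(5 + 3) as -5 + 3, which equals -2 instead of -8.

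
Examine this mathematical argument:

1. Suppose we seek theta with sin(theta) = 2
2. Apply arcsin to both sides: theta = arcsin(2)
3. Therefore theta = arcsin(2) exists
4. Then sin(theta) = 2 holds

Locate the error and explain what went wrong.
Step 2: Apply arcsin to both sides: theta = arcsin(2)

Step 2 applies arcsin to 2. However, arcsin(x) is only defined for x in [-1, 1] because sin(theta) can only produce values in that range. Since |2| > 1, arcsin(2) is undefined. There is no angle whose sine equals 2.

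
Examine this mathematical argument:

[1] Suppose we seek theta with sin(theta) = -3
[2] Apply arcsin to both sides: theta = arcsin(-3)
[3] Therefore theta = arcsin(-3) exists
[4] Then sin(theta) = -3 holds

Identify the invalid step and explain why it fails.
Step 2: Apply arcsin to both sides: theta = arcsin(-3)

Step 2 applies arcsin to -3. However, arcsin(x) is only defined for x in [-1, 1] because sin(theta) can only produce values in that range. Since |-3| > 1, arcsin(-3) is undefined. There is no angle whose sine equals -3.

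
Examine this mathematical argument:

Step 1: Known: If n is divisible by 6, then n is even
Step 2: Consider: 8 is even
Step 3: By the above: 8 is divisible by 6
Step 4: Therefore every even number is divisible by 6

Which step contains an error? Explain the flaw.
Step 3: By the above: 8 is divisible by 6

Step 3 commits the fallacy of affirming the consequent. The known fact 'divisible by 6 → even' does NOT imply 'even → divisible by 6'. That would be the converse, which is false. For example, 8 is even but 8 ÷ 6 = 1.33, which is not an integer.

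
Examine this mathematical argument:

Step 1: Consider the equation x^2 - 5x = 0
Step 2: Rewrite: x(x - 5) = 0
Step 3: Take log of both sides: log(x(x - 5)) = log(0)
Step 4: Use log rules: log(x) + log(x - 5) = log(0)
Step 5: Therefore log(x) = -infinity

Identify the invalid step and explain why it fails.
Step 3: Take log of both sides: log(x(x - 5)) = log(0)

Step 3 takes the logarithm of both sides, resulting in log(0) on the right side. The logarithm is only defined for positive numbers; log(0) is undefined (approaches negative infinity). This operation is invalid.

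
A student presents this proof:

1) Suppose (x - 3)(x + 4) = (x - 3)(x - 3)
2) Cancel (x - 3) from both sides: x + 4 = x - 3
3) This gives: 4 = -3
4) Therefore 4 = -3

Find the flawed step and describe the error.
Step 2: Cancel (x - 3) from both sides: x + 4 = x - 3

Step 2 cancels (x - 3) from both sides. This is only valid if (x - 3) ≠ 0, i.e., x ≠ 3. When x = 3, both sides equal zero regardless of the other factors. The correct approach requires considering x = 3 as a separate case.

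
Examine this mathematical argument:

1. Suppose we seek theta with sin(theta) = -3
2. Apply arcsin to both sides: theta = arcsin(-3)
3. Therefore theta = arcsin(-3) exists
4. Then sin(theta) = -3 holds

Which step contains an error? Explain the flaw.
Step 2: Apply arcsin to both sides: theta = arcsin(-3)

Step 2 applies arcsin to -3. However, arcsin(x) is only defined for x in [-1, 1] because sin(theta) can only produce values in that range. Since |-3| > 1, arcsin(-3) is undefined. There is no angle whose sine equals -3.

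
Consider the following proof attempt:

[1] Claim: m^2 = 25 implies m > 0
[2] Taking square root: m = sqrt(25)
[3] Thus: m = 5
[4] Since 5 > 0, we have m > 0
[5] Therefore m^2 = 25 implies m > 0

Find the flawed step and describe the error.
Step 2: Taking square root: m = sqrt(25)

Step 2 takes the square root and assumes the positive root only. The equation m^2 = 25 actually has two solutions: m = 5 and m = -5. The proof silently assumes m > 0 without justification, then uses this assumption to conclude m > 0, which is circular. The counterexample m = -5 shows the claim is false.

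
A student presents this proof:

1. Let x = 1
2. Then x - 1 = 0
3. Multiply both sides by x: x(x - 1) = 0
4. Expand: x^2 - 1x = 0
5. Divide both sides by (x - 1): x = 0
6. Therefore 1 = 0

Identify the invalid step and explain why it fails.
Step 5: Divide both sides by (x - 1): x = 0

Step 5 divides both sides by (x - 1). However, since x = 1, we have (x - 1) = 0. Division by zero is undefined, making this step invalid.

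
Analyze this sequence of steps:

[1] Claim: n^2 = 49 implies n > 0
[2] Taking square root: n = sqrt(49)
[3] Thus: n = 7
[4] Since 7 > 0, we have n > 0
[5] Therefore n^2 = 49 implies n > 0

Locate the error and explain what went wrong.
Step 2: Taking square root: n = sqrt(49)

Step 2 takes the square root and assumes the positive root only. The equation n^2 = 49 actually has two solutions: n = 7 and n = -7. The proof silently assumes n > 0 without justification, then uses this assumption to conclude n > 0, which is circular. The counterexample n = -7 shows the claim is false.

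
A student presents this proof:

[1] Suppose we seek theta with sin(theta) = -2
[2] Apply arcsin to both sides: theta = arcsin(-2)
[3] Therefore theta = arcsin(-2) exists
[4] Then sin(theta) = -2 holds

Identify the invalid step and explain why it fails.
Step 2: Apply arcsin to both sides: theta = arcsin(-2)

Step 2 applies arcsin to -2. However, arcsin(x) is only defined for x in [-1, 1] because sin(theta) can only produce values in that range. Since |-2| > 1, arcsin(-2) is undefined. There is no angle whose sine equals -2.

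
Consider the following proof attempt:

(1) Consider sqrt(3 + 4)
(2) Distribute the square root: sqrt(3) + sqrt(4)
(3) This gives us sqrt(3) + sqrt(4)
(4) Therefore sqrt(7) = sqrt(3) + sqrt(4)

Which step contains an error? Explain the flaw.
Step 2: Distribute the square root: sqrt(3) + sqrt(4)

Step 2 incorrectly 'distributes' the square root over addition. The square root function does not distribute: sqrt(a + b) ≠ sqrt(a) + sqrt(b). In fact, sqrt(3 + 4) = sqrt(7) ≈ 2.6458, while sqrt(3) + sqrt(4) ≈ 3.7321.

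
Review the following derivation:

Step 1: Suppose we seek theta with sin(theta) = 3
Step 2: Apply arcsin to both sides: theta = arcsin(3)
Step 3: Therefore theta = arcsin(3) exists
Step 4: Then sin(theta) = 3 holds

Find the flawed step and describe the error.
Step 2: Apply arcsin to both sides: theta = arcsin(3)

Step 2 applies arcsin to 3. However, arcsin(x) is only defined for x in [-1, 1] because sin(theta) can only produce values in that range. Since |3| > 1, arcsin(3) is undefined. There is no angle whose sine equals 3.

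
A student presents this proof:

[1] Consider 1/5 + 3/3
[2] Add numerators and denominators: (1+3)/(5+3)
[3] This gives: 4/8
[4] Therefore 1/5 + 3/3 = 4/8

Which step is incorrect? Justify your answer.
Step 2: Add numerators and denominators: (1+3)/(5+3)

Step 2 incorrectly adds fractions by separately adding numerators and denominators. This is wrong. The correct method requires a common denominator: 1/5 + 3/3 = (1×3 + 3×5)/(5×3) = 18/15 = 6/5. The method used gives 4/8, which is different.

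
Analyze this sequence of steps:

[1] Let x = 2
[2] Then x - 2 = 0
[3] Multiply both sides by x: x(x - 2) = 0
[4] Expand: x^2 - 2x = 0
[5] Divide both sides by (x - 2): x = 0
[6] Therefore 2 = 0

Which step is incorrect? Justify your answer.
Step 5: Divide both sides by (x - 2): x = 0

Step 5 divides both sides by (x - 2). However, since x = 2, we have (x - 2) = 0. Division by zero is undefined, making this step invalid.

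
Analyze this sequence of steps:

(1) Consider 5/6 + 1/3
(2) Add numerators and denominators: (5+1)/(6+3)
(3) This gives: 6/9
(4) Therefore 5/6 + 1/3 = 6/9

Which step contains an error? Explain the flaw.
Step 2: Add numerators and denominators: (5+1)/(6+3)

Step 2 incorrectly adds fractions by separately adding numerators and denominators. This is wrong. The correct method requires a common denominator: 5/6 + 1/3 = (5×3 + 1×6)/(6×3) = 21/18 = 7/6. The method used gives 6/9, which is different.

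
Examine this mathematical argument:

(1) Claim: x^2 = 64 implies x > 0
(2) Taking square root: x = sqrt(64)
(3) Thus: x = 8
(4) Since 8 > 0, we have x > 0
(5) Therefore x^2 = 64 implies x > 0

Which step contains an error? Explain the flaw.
Step 2: Taking square root: x = sqrt(64)

Step 2 takes the square root and assumes the positive root only. The equation x^2 = 64 actually has two solutions: x = 8 and x = -8. The proof silently assumes x > 0 without justification, then uses this assumption to conclude x > 0, which is circular. The counterexample x = -8 shows the claim is false.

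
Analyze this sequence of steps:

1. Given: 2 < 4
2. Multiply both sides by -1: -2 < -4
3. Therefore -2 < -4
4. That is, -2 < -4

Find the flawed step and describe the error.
Step 2: Multiply both sides by -1: -2 < -4

Step 2 multiplies both sides by -1 but fails to reverse the inequality sign. When multiplying (or dividing) an inequality by a negative number, the direction must be reversed. Since 2 < 4, we should get -2 > -4, i.e., -2 > -4.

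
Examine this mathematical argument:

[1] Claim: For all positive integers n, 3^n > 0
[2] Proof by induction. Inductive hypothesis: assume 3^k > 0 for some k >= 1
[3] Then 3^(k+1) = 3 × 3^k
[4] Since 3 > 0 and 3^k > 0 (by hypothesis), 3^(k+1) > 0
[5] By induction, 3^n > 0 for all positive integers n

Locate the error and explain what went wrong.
Step 5: By induction, 3^n > 0 for all positive integers n

Step 5 concludes the proof by induction, but no base case was ever established. A valid induction proof requires: (1) a base case proving 3^1 > 0, and (2) an inductive step showing IF 3^k > 0 THEN 3^(k+1) > 0. Steps 2-4 correctly establish the inductive step, but without the base case the conclusion in step 5 does not follow.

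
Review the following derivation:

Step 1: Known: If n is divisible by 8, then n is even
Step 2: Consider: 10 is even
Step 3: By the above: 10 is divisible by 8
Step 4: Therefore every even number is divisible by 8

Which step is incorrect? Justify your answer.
Step 3: By the above: 10 is divisible by 8

Step 3 commits the fallacy of affirming the consequent. The known fact 'divisible by 8 → even' does NOT imply 'even → divisible by 8'. That would be the converse, which is false. For example, 10 is even but 10 ÷ 8 = 1.25, which is not an integer.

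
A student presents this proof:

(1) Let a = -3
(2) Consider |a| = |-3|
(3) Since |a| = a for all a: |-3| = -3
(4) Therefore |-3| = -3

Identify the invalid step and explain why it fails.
Step 3: Since |a| = a for all a: |-3| = -3

Step 3 incorrectly states that |a| = a for all a. The correct definition is |a| = a when a >= 0, and |a| = -a when a < 0. Since -3 < 0, we have |-3| = -(-3) = 3, not -3.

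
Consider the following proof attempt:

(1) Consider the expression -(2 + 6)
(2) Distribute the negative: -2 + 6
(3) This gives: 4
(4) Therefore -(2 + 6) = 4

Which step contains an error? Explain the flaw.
Step 2: Distribute the negative: -2 + 6

Step 2 incorrectly distributes the negative sign. The correct distribution is -(2 + 6) = -2 - 6 = -8. The negative must be applied to both terms, not just the first. The error treats -(2 + 6) as -2 + 6, which equals 4 instead of -8.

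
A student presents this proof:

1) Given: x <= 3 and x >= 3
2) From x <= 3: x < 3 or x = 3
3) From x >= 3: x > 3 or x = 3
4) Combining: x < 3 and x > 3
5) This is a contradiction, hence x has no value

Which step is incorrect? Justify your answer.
Step 4: Combining: x < 3 and x > 3

Step 4 incorrectly combines the conditions. From x <= 3 and x >= 3, the intersection is x = 3. The error treats the 'or' cases as 'and' requirements. The correct conclusion is that x = 3 is the unique solution, not that no solution exists.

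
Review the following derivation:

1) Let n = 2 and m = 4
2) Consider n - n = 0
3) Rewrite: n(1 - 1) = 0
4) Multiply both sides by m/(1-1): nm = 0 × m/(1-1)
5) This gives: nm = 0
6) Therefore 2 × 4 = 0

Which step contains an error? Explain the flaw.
Step 4: Multiply both sides by m/(1-1): nm = 0 × m/(1-1)

Step 4 multiplies both sides by m/(1-1). However, 1-1 = 0, so this is multiplication by m/0, which is undefined. We cannot multiply by an undefined expression.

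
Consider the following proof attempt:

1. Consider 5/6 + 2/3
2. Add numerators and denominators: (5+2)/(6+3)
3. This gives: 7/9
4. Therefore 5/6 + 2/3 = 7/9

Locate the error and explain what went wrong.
Step 2: Add numerators and denominators: (5+2)/(6+3)

Step 2 incorrectly adds fractions by separately adding numerators and denominators. This is wrong. The correct method requires a common denominator: 5/6 + 2/3 = (5×3 + 2×6)/(6×3) = 27/18 = 3/2. The method used gives 7/9, which is different.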